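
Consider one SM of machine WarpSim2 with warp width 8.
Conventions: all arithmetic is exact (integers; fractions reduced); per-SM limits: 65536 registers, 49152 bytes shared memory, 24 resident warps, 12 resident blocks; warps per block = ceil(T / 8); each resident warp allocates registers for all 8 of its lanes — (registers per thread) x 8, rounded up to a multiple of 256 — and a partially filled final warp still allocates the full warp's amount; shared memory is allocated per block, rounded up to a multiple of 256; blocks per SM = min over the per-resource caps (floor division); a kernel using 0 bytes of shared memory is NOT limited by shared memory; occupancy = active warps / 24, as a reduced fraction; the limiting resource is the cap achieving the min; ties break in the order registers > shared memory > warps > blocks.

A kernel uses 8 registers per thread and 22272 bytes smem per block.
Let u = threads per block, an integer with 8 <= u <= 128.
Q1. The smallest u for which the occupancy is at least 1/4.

Answer: u = 17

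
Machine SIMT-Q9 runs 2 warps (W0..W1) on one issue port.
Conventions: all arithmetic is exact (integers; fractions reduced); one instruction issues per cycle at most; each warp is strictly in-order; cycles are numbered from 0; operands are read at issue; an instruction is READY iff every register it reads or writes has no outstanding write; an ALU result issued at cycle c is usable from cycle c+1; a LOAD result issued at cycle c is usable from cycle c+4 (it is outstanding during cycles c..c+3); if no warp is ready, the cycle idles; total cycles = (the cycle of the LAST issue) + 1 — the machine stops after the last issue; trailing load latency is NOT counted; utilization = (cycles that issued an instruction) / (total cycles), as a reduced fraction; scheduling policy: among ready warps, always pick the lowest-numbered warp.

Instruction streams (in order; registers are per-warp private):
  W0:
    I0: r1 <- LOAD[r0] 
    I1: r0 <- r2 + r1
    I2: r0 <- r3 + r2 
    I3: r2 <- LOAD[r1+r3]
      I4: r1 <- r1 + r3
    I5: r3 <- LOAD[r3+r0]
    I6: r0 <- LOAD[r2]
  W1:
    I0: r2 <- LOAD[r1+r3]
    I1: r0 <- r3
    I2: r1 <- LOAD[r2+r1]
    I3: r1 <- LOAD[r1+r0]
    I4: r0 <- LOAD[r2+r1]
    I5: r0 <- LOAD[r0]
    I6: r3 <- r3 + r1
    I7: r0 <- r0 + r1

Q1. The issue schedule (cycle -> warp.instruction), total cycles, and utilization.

cycle 0: W0.I0
cycle 1: W1.I0
cycle 2: W1.I1
cycle 3: idle
cycle 4: W0.I1
cycle 5: W0.I2
cycle 6: W0.I3
cycle 7: W0.I4
cycle 8: W0.I5
cycle 9: W1.I2
cycle 10: W0.I6
cycle 11: idle
cycle 12: idle
cycle 13: W1.I3
cycle 14: idle
cycle 15: idle
cycle 16: idle
cycle 17: W1.I4
cycle 18: idle
cycle 19: idle
cycle 20: idle
cycle 21: W1.I5
cycle 22: W1.I6
cycle 23: idle
cycle 24: idle
cycle 25: W1.I7

Answer: 26 cycles, utilization 15/26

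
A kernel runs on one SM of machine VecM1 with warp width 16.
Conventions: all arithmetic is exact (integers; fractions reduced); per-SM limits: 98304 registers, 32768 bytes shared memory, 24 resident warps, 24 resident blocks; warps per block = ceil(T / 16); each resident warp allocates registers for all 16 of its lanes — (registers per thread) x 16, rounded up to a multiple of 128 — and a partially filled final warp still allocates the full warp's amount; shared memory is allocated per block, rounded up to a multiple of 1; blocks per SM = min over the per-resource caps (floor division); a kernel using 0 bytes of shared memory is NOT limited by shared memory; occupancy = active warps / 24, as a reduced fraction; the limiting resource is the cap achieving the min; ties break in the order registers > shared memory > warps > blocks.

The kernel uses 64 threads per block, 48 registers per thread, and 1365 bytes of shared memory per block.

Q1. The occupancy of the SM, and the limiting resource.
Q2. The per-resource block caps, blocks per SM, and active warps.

Answer: occupancy 1, limited by warps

registers: 32 blocks
shared memory: 24 blocks
warps: 6 blocks
blocks: 24 blocks

Answer: 6 blocks, 24 active warps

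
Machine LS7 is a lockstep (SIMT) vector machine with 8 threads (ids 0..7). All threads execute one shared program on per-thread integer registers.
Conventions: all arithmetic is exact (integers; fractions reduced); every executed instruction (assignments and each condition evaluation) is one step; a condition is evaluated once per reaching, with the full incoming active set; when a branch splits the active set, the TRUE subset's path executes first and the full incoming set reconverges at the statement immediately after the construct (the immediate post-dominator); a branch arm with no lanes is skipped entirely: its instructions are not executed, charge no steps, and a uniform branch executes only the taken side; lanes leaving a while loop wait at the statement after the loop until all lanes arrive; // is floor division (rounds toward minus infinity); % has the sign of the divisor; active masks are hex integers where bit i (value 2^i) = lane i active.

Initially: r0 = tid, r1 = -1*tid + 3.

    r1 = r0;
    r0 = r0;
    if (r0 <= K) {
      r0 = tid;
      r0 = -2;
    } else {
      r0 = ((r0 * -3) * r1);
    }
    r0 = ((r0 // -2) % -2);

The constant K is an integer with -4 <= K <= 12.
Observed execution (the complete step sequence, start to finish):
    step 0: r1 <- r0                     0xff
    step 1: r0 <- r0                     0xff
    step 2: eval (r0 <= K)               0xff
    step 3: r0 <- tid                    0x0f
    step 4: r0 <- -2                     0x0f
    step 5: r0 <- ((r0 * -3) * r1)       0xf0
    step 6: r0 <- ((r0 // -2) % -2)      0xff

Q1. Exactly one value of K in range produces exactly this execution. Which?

Answer: K = 3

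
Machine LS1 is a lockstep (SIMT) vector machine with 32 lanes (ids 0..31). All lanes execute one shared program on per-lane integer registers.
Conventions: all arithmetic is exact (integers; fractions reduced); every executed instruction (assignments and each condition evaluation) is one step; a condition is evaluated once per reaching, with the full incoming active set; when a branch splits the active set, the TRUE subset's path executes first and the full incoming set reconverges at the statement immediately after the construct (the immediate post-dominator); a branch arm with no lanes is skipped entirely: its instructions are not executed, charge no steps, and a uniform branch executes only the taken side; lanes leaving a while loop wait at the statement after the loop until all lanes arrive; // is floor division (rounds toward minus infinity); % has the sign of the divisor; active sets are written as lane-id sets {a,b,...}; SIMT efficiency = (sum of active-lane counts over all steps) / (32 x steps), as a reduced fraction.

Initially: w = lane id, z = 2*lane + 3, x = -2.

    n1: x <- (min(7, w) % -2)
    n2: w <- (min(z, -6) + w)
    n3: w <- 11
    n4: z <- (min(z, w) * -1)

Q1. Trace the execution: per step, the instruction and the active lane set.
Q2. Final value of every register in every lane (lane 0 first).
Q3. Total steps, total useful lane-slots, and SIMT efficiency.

step 0: x <- (min(7, w) % -2)        {0,1,2,3,4,5,6,7,8,9,10,11,12,13,14,15,16,17,18,19,20,21,22,23,24,25,26,27,28,29,30,31}
step 1: w <- (min(z, -6) + w)        {0,1,2,3,4,5,6,7,8,9,10,11,12,13,14,15,16,17,18,19,20,21,22,23,24,25,26,27,28,29,30,31}
step 2: w <- 11                      {0,1,2,3,4,5,6,7,8,9,10,11,12,13,14,15,16,17,18,19,20,21,22,23,24,25,26,27,28,29,30,31}
step 3: z <- (min(z, w) * -1)        {0,1,2,3,4,5,6,7,8,9,10,11,12,13,14,15,16,17,18,19,20,21,22,23,24,25,26,27,28,29,30,31}

Answer: 4 steps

w: 11,11,11,11,11,11,11,11,11,11,11,11,11,11,11,11,11,11,11,11,11,11,11,11,11,11,11,11,11,11,11,11
z: -3,-5,-7,-9,-11,-11,-11,-11,-11,-11,-11,-11,-11,-11,-11,-11,-11,-11,-11,-11,-11,-11,-11,-11,-11,-11,-11,-11,-11,-11,-11,-11
x: 0,-1,0,-1,0,-1,0,-1,-1,-1,-1,-1,-1,-1,-1,-1,-1,-1,-1,-1,-1,-1,-1,-1,-1,-1,-1,-1,-1,-1,-1,-1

steps = 4; useful = 128; efficiency = 128/128 = 1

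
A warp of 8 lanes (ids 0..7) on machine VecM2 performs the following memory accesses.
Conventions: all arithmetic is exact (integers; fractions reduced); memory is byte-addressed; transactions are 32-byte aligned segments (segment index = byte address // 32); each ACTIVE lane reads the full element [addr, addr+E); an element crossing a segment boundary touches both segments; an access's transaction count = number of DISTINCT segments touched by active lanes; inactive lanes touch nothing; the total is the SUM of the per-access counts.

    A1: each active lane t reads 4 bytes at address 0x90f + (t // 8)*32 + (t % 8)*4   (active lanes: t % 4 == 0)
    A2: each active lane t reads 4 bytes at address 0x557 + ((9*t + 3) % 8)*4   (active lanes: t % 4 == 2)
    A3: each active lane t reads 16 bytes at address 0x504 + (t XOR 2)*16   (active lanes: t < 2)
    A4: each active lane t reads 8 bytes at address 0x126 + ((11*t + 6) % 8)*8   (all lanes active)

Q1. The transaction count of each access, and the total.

A1: 2 transactions
A2: 2 transactions
A3: 2 transactions
A4: 3 transactions

Answer: 2,2,2,3; total 9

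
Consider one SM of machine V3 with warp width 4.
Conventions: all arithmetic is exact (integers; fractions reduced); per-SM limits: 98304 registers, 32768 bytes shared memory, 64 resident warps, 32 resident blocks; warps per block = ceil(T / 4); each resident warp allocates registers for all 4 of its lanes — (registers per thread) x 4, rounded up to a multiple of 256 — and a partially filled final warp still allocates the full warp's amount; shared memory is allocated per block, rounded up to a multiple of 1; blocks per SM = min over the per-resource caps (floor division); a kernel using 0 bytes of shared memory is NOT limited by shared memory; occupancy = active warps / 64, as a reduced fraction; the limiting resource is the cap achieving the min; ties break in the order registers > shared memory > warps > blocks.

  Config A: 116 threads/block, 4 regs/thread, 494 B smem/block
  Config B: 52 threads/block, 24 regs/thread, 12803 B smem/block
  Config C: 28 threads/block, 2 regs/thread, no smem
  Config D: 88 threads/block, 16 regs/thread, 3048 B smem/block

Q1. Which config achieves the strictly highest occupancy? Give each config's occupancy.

occupancies: A 29/32, B 13/32, C 63/64, D 11/16

Answer: C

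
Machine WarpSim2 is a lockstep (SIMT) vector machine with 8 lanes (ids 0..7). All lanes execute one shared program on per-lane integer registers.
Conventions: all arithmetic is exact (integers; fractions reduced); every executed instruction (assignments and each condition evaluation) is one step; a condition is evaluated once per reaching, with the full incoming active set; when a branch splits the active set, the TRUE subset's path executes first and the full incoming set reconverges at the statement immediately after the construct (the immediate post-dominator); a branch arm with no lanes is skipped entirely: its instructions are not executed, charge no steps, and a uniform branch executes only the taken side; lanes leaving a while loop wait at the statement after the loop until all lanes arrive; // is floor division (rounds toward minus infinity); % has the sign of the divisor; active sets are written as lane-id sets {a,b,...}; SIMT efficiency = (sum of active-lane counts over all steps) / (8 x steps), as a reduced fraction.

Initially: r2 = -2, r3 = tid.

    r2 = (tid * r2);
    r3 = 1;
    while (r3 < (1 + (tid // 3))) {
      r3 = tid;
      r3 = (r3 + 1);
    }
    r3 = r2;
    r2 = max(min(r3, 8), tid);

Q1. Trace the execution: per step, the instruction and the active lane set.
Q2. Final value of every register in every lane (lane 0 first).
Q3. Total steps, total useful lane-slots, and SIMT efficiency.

step 0: r2 <- (tid * r2)             {0,1,2,3,4,5,6,7}
step 1: r3 <- 1                      {0,1,2,3,4,5,6,7}
step 2: eval (r3 < (1 + (tid // 3))) {0,1,2,3,4,5,6,7}
step 3: r3 <- tid                    {3,4,5,6,7}
step 4: r3 <- (r3 + 1)               {3,4,5,6,7}
step 5: eval (r3 < (1 + (tid // 3))) {3,4,5,6,7}
step 6: r3 <- r2                     {0,1,2,3,4,5,6,7}
step 7: r2 <- max(min(r3, 8), tid)   {0,1,2,3,4,5,6,7}

Answer: 8 steps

r2: 0,1,2,3,4,5,6,7
r3: 0,-2,-4,-6,-8,-10,-12,-14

steps = 8; useful = 55; efficiency = 55/64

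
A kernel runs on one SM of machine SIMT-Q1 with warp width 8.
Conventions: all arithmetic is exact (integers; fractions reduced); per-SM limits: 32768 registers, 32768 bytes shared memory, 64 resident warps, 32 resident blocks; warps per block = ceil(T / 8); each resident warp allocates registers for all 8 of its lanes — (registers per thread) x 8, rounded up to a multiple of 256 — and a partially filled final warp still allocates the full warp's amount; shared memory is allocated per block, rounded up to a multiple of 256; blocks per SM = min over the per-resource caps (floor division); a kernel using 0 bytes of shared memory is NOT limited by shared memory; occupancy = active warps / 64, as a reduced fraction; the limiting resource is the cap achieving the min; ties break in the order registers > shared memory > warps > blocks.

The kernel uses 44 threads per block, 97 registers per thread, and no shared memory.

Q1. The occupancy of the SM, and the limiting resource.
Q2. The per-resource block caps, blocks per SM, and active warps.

Answer: occupancy 15/32, limited by registers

registers: 5 blocks
shared memory: no limit (kernel uses none)
warps: 10 blocks
blocks: 32 blocks

Answer: 5 blocks, 30 active warps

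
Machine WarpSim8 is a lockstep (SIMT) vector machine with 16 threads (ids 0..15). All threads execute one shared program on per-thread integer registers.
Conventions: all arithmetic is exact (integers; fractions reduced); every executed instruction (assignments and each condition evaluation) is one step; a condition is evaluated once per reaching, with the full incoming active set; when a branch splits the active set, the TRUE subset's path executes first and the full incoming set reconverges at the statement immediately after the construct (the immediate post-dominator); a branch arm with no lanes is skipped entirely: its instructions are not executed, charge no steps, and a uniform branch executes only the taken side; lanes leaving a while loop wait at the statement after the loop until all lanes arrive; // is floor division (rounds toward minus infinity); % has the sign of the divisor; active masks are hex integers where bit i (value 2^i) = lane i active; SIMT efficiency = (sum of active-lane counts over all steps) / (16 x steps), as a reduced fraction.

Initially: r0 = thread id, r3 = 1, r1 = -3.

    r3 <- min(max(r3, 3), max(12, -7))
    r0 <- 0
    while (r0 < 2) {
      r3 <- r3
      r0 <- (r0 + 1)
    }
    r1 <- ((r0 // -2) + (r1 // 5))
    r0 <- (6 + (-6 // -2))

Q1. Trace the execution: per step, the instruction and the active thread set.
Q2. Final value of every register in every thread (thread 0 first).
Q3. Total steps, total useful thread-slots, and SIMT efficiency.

step 0: r3 <- min(max(r3, 3), max(12, -7)) 0xffff
step 1: r0 <- 0                      0xffff
step 2: eval (r0 < 2)                0xffff
step 3: r3 <- r3                     0xffff
step 4: r0 <- (r0 + 1)               0xffff
step 5: eval (r0 < 2)                0xffff
step 6: r3 <- r3                     0xffff
step 7: r0 <- (r0 + 1)               0xffff
step 8: eval (r0 < 2)                0xffff
step 9: r1 <- ((r0 // -2) + (r1 // 5)) 0xffff
step 10: r0 <- (6 + (-6 // -2))       0xffff

Answer: 11 steps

r0: 9,9,9,9,9,9,9,9,9,9,9,9,9,9,9,9
r3: 3,3,3,3,3,3,3,3,3,3,3,3,3,3,3,3
r1: -2,-2,-2,-2,-2,-2,-2,-2,-2,-2,-2,-2,-2,-2,-2,-2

steps = 11; useful = 176; efficiency = 176/176 = 1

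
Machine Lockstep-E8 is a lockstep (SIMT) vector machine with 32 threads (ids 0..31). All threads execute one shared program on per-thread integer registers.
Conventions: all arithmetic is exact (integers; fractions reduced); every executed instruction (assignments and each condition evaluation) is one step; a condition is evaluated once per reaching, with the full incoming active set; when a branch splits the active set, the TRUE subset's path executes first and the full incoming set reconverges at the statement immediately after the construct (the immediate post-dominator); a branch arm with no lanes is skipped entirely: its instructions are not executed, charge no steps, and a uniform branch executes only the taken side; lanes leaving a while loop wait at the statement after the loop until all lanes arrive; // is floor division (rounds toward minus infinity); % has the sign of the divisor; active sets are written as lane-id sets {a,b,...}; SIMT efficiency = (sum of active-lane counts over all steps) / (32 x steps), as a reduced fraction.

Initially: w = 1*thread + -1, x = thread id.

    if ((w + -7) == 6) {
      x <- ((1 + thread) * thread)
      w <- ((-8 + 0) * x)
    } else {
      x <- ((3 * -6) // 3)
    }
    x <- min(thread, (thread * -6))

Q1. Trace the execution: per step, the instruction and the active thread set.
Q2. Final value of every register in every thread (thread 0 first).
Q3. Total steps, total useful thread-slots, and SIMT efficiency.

step 0: eval ((w + -7) == 6)         {0,1,2,3,4,5,6,7,8,9,10,11,12,13,14,15,16,17,18,19,20,21,22,23,24,25,26,27,28,29,30,31}
step 1: x <- ((1 + thread) * thread) {14}
step 2: w <- ((-8 + 0) * x)          {14}
step 3: x <- ((3 * -6) // 3)         {0,1,2,3,4,5,6,7,8,9,10,11,12,13,15,16,17,18,19,20,21,22,23,24,25,26,27,28,29,30,31}
step 4: x <- min(thread, (thread * -6)) {0,1,2,3,4,5,6,7,8,9,10,11,12,13,14,15,16,17,18,19,20,21,22,23,24,25,26,27,28,29,30,31}

Answer: 5 steps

w: -1,0,1,2,3,4,5,6,7,8,9,10,11,12,-1680,14,15,16,17,18,19,20,21,22,23,24,25,26,27,28,29,30
x: 0,-6,-12,-18,-24,-30,-36,-42,-48,-54,-60,-66,-72,-78,-84,-90,-96,-102,-108,-114,-120,-126,-132,-138,-144,-150,-156,-162,-168,-174,-180,-186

steps = 5; useful = 97; efficiency = 97/160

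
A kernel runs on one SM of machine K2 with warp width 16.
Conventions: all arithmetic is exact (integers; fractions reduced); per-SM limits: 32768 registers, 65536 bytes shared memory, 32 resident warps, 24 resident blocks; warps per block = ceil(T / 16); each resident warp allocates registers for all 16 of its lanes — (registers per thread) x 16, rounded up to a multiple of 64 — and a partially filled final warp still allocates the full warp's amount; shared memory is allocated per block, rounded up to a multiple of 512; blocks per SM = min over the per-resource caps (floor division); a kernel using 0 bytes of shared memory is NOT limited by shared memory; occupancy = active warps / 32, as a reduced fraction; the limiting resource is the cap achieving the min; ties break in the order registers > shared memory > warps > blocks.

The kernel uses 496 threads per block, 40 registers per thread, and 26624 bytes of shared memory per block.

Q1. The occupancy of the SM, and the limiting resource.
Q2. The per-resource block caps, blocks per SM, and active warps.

Answer: occupancy 31/32, limited by registers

registers: 1 block
shared memory: 2 blocks
warps: 1 block
blocks: 24 blocks

Answer: 1 block, 31 active warps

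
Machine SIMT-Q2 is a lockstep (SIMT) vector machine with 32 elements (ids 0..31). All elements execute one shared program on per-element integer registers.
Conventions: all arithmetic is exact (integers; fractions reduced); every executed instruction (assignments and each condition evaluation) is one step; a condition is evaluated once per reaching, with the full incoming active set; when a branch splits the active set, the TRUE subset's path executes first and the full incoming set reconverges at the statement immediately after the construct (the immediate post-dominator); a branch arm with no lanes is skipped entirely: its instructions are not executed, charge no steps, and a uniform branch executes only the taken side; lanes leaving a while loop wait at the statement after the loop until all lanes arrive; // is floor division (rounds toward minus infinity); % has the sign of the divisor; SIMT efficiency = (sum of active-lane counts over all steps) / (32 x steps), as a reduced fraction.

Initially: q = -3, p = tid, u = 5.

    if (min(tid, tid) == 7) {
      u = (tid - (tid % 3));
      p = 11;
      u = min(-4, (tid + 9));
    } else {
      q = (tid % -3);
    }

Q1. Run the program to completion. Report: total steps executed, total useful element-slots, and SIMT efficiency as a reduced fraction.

Answer: 5 steps, 66 useful, 33/80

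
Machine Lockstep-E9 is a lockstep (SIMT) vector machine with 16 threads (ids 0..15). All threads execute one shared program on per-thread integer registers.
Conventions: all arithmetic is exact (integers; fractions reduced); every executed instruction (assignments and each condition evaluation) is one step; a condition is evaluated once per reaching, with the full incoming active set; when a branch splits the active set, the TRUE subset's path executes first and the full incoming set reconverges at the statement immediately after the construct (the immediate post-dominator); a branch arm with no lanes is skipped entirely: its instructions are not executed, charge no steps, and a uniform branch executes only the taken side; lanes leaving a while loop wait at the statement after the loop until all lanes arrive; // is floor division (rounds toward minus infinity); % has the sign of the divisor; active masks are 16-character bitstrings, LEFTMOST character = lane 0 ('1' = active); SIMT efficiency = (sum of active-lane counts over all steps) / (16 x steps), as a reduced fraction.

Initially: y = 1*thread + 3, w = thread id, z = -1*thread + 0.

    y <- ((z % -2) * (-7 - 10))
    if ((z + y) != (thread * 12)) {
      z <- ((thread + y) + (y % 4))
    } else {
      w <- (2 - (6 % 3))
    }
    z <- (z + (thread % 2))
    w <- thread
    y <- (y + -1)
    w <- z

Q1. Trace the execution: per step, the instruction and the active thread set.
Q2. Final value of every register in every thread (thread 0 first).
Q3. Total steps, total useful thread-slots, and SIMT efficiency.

step 0: y <- ((z % -2) * (-7 - 10))  1111111111111111
step 1: eval ((z + y) != (thread * 12)) 1111111111111111
step 2: z <- ((thread + y) + (y % 4)) 0111111111111111
step 3: w <- (2 - (6 % 3))           1000000000000000
step 4: z <- (z + (thread % 2))      1111111111111111
step 5: w <- thread                  1111111111111111
step 6: y <- (y + -1)                1111111111111111
step 7: w <- z                       1111111111111111

Answer: 8 steps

y: -1,16,-1,16,-1,16,-1,16,-1,16,-1,16,-1,16,-1,16
w: 0,20,2,22,4,24,6,26,8,28,10,30,12,32,14,34
z: 0,20,2,22,4,24,6,26,8,28,10,30,12,32,14,34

steps = 8; useful = 112; efficiency = 112/128 = 7/8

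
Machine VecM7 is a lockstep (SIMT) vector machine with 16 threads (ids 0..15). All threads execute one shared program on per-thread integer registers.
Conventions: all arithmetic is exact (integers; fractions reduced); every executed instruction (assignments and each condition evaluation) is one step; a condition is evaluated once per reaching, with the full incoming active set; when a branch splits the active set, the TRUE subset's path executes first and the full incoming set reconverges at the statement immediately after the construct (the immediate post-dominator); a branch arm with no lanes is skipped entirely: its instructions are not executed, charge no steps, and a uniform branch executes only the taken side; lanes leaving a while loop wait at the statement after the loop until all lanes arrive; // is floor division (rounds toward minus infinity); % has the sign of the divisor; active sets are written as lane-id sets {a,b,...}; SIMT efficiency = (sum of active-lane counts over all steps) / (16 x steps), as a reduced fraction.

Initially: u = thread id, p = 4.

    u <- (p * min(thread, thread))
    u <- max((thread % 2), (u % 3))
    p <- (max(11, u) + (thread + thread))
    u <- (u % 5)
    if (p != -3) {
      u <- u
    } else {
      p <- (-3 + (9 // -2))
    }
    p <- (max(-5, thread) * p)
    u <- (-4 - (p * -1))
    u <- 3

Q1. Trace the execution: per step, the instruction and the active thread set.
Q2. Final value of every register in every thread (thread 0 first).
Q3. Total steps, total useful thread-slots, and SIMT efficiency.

step 0: u <- (p * min(thread, thread)) {0,1,2,3,4,5,6,7,8,9,10,11,12,13,14,15}
step 1: u <- max((thread % 2), (u % 3)) {0,1,2,3,4,5,6,7,8,9,10,11,12,13,14,15}
step 2: p <- (max(11, u) + (thread + thread)) {0,1,2,3,4,5,6,7,8,9,10,11,12,13,14,15}
step 3: u <- (u % 5)                 {0,1,2,3,4,5,6,7,8,9,10,11,12,13,14,15}
step 4: eval (p != -3)               {0,1,2,3,4,5,6,7,8,9,10,11,12,13,14,15}
step 5: u <- u                       {0,1,2,3,4,5,6,7,8,9,10,11,12,13,14,15}
step 6: p <- (max(-5, thread) * p)   {0,1,2,3,4,5,6,7,8,9,10,11,12,13,14,15}
step 7: u <- (-4 - (p * -1))         {0,1,2,3,4,5,6,7,8,9,10,11,12,13,14,15}
step 8: u <- 3                       {0,1,2,3,4,5,6,7,8,9,10,11,12,13,14,15}

Answer: 9 steps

u: 3,3,3,3,3,3,3,3,3,3,3,3,3,3,3,3
p: 0,13,30,51,76,105,138,175,216,261,310,363,420,481,546,615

steps = 9; useful = 144; efficiency = 144/144 = 1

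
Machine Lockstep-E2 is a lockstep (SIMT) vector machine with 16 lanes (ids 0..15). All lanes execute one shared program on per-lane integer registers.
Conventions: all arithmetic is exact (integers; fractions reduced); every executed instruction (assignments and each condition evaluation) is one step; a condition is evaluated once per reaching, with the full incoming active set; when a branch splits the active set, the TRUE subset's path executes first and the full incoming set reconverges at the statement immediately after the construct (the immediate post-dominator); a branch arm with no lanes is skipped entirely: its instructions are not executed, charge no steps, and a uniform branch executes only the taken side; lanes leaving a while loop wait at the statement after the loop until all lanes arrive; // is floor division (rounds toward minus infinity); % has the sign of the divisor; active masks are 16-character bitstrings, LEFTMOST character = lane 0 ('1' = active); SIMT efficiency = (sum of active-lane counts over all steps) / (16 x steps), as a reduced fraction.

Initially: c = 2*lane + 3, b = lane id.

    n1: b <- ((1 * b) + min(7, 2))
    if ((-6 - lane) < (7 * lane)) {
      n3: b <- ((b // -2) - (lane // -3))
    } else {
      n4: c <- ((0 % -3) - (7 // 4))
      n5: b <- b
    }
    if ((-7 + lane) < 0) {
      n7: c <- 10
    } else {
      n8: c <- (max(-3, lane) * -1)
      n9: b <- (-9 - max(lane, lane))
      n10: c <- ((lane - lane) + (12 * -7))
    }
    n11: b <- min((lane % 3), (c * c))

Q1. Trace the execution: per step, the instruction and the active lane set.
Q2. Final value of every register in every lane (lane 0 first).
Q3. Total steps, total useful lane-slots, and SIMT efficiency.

step 0: b <- ((1 * b) + min(7, 2))   1111111111111111
step 1: eval ((-6 - lane) < (7 * lane)) 1111111111111111
step 2: b <- ((b // -2) - (lane // -3)) 1111111111111111
step 3: eval ((-7 + lane) < 0)       1111111111111111
step 4: c <- 10                      1111111000000000
step 5: c <- (max(-3, lane) * -1)    0000000111111111
step 6: b <- (-9 - max(lane, lane))  0000000111111111
step 7: c <- ((lane - lane) + (12 * -7)) 0000000111111111
step 8: b <- min((lane % 3), (c * c)) 1111111111111111

Answer: 9 steps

c: 10,10,10,10,10,10,10,-84,-84,-84,-84,-84,-84,-84,-84,-84
b: 0,1,2,0,1,2,0,1,2,0,1,2,0,1,2,0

steps = 9; useful = 114; efficiency = 114/144 = 19/24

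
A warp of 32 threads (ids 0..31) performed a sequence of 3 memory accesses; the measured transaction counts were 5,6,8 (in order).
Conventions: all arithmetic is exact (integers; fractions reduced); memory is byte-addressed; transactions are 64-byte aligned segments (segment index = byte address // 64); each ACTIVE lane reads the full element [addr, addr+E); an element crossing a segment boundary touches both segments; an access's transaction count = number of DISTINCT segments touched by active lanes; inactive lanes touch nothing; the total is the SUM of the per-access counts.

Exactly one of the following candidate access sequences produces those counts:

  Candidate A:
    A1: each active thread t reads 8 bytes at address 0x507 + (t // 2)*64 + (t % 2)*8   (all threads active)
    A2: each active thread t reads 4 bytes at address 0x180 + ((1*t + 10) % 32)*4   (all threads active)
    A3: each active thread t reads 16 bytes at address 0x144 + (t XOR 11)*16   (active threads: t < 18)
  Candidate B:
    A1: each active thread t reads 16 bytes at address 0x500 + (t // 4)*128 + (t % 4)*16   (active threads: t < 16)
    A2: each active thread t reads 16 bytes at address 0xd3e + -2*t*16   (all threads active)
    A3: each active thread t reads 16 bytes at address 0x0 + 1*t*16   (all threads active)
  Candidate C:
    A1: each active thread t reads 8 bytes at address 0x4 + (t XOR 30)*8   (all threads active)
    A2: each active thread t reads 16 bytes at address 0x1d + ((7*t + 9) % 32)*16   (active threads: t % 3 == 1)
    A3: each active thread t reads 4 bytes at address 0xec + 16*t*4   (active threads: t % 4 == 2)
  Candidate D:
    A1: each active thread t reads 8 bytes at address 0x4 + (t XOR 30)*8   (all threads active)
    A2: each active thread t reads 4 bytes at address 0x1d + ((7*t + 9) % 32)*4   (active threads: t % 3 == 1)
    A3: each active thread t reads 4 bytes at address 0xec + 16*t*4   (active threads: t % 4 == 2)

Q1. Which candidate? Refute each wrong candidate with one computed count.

A: A1 gives 16 transactions, not 5
B: A1 gives 4 transactions, not 5
D: A2 gives 3 transactions, not 6
C: all counts match (5,6,8)

Answer: C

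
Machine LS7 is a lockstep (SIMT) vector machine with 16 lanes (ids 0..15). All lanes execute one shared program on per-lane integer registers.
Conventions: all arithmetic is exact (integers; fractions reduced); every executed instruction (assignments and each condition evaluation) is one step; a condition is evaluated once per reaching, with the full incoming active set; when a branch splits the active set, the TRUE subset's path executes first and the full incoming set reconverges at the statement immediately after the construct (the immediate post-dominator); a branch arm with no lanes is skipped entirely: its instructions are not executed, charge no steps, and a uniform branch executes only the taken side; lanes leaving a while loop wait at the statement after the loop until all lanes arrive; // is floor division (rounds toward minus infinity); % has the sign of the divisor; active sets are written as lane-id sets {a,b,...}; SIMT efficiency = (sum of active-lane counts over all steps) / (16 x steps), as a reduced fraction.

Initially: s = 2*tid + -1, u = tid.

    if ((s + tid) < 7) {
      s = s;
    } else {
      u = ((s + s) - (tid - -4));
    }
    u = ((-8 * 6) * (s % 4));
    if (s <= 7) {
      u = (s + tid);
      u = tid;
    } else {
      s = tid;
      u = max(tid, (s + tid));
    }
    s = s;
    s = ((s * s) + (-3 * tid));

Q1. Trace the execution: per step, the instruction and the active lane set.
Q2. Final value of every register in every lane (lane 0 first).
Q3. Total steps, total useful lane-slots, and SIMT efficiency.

step 0: eval ((s + tid) < 7)         {0,1,2,3,4,5,6,7,8,9,10,11,12,13,14,15}
step 1: s <- s                       {0,1,2}
step 2: u <- ((s + s) - (tid - -4))  {3,4,5,6,7,8,9,10,11,12,13,14,15}
step 3: u <- ((-8 * 6) * (s % 4))    {0,1,2,3,4,5,6,7,8,9,10,11,12,13,14,15}
step 4: eval (s <= 7)                {0,1,2,3,4,5,6,7,8,9,10,11,12,13,14,15}
step 5: u <- (s + tid)               {0,1,2,3,4}
step 6: u <- tid                     {0,1,2,3,4}
step 7: s <- tid                     {5,6,7,8,9,10,11,12,13,14,15}
step 8: u <- max(tid, (s + tid))     {5,6,7,8,9,10,11,12,13,14,15}
step 9: s <- s                       {0,1,2,3,4,5,6,7,8,9,10,11,12,13,14,15}
step 10: s <- ((s * s) + (-3 * tid))  {0,1,2,3,4,5,6,7,8,9,10,11,12,13,14,15}

Answer: 11 steps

s: 1,-2,3,16,37,10,18,28,40,54,70,88,108,130,154,180
u: 0,1,2,3,4,10,12,14,16,18,20,22,24,26,28,30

steps = 11; useful = 128; efficiency = 128/176 = 8/11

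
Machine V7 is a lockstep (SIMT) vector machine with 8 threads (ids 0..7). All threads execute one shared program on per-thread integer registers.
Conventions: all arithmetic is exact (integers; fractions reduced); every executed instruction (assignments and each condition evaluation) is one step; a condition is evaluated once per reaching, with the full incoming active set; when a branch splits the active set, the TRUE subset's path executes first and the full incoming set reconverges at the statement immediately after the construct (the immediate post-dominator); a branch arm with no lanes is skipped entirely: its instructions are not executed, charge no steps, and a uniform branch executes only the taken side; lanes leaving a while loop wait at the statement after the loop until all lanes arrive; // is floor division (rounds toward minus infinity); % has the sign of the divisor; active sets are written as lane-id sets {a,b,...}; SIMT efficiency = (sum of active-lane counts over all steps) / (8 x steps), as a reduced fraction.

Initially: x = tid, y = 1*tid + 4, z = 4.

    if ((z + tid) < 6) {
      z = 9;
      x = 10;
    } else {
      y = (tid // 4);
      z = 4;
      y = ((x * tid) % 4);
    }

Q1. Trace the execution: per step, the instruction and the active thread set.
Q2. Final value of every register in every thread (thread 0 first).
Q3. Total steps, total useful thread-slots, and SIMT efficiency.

step 0: eval ((z + tid) < 6)         {0,1,2,3,4,5,6,7}
step 1: z <- 9                       {0,1}
step 2: x <- 10                      {0,1}
step 3: y <- (tid // 4)              {2,3,4,5,6,7}
step 4: z <- 4                       {2,3,4,5,6,7}
step 5: y <- ((x * tid) % 4)         {2,3,4,5,6,7}

Answer: 6 steps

x: 10,10,2,3,4,5,6,7
y: 4,5,0,1,0,1,0,1
z: 9,9,4,4,4,4,4,4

steps = 6; useful = 30; efficiency = 30/48 = 5/8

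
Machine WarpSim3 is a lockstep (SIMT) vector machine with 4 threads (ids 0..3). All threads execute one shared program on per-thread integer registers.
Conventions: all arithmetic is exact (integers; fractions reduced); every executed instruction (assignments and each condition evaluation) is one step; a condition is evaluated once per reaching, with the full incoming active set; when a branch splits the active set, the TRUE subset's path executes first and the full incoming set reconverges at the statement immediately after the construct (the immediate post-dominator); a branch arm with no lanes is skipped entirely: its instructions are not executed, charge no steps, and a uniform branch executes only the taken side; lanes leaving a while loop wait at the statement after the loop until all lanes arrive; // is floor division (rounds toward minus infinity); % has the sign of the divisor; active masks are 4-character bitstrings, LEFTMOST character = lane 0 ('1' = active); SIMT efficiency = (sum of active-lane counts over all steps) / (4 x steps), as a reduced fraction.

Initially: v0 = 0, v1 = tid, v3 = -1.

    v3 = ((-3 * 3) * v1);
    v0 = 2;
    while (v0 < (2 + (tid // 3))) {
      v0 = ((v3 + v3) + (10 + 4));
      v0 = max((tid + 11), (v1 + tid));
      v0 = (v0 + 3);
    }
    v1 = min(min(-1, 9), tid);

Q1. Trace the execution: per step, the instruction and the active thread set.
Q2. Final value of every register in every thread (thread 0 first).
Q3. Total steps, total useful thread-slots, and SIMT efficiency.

step 0: v3 <- ((-3 * 3) * v1)        1111
step 1: v0 <- 2                      1111
step 2: eval (v0 < (2 + (tid // 3))) 1111
step 3: v0 <- ((v3 + v3) + (10 + 4)) 0001
step 4: v0 <- max((tid + 11), (v1 + tid)) 0001
step 5: v0 <- (v0 + 3)               0001
step 6: eval (v0 < (2 + (tid // 3))) 0001
step 7: v1 <- min(min(-1, 9), tid)   1111

Answer: 8 steps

v0: 2,2,2,17
v1: -1,-1,-1,-1
v3: 0,-9,-18,-27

steps = 8; useful = 20; efficiency = 20/32 = 5/8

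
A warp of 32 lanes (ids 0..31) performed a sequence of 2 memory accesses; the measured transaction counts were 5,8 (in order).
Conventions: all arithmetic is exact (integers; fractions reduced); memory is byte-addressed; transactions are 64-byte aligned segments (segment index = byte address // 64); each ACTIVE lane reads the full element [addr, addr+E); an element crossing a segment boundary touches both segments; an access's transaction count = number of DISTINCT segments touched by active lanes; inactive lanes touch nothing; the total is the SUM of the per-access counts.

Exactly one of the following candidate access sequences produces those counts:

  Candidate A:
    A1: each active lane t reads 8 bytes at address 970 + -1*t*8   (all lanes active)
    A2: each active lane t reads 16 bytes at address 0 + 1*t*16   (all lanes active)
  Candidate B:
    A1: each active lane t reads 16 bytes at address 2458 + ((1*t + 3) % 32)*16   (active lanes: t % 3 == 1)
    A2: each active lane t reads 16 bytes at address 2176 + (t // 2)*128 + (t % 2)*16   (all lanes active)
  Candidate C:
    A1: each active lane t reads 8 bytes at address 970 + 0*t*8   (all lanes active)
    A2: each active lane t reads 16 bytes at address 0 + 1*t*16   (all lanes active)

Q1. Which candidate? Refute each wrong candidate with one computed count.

B: A1 gives 9 transactions, not 5
C: A1 gives 1 transaction, not 5
A: all counts match (5,8)

Answer: A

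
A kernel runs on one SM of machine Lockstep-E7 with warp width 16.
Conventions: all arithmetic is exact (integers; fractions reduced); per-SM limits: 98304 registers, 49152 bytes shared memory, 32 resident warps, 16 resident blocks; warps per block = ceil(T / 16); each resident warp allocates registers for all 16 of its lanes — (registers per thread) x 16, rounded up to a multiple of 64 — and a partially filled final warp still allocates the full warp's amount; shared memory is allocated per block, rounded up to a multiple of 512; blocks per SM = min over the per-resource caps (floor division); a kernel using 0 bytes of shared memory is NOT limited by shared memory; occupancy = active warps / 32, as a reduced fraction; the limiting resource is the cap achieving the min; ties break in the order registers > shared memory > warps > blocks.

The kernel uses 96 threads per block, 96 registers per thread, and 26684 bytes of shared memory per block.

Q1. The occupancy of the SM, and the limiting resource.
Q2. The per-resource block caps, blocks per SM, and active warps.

Answer: occupancy 3/16, limited by shared memory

registers: 10 blocks
shared memory: 1 block
warps: 5 blocks
blocks: 16 blocks

Answer: 1 block, 6 active warps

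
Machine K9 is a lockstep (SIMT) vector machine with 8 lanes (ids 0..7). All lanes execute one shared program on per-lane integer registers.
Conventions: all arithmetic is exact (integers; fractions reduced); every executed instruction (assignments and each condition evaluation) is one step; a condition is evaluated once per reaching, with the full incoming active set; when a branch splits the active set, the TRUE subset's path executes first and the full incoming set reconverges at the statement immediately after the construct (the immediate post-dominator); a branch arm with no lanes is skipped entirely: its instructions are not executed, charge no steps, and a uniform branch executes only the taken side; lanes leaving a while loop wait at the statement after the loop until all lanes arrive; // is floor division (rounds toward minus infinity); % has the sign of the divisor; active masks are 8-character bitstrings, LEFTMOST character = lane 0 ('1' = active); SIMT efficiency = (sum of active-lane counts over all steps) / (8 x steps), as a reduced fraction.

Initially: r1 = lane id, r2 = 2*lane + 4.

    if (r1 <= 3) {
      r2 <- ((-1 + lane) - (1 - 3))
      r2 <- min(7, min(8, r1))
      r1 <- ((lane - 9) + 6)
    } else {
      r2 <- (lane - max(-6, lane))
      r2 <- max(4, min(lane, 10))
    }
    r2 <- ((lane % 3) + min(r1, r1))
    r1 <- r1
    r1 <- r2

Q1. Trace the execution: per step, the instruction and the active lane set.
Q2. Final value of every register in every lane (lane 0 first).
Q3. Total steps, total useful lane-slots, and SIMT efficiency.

step 0: eval (r1 <= 3)               11111111
step 1: r2 <- ((-1 + lane) - (1 - 3)) 11110000
step 2: r2 <- min(7, min(8, r1))     11110000
step 3: r1 <- ((lane - 9) + 6)       11110000
step 4: r2 <- (lane - max(-6, lane)) 00001111
step 5: r2 <- max(4, min(lane, 10))  00001111
step 6: r2 <- ((lane % 3) + min(r1, r1)) 11111111
step 7: r1 <- r1                     11111111
step 8: r1 <- r2                     11111111

Answer: 9 steps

r1: -3,-1,1,0,5,7,6,8
r2: -3,-1,1,0,5,7,6,8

steps = 9; useful = 52; efficiency = 52/72 = 13/18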